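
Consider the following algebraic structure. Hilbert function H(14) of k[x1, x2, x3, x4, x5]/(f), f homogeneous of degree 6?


C(18,4)-C(12,4)=3060-495=2565


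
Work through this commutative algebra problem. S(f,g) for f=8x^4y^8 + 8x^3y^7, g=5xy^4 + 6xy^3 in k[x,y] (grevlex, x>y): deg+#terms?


LT(f)=8x^4y^8, LT(g)=5xy^4
lcm(LM)=x^4y^8
S(f,g) (scaled by 40 to clear denominators) = 5*f - 8x^3y^4*g = -48x^4y^7 + 40x^3y^7
2 terms, deg 11.
11+2=13


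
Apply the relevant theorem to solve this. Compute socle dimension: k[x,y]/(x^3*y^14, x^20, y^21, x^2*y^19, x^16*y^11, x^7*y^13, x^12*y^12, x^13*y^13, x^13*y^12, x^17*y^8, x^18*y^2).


Socle = ann(m) = span of standard monomials u with x*u, y*u in I (staircase corners).
Redundant generators: x^13*y^13, x^13*y^12
Minimal generators: x^20, x^18*y^2, x^17*y^8, x^16*y^11, x^12*y^12, x^7*y^13, x^3*y^14, x^2*y^19, y^21
Corners: xy^20, x^2y^18, x^6y^13, x^11y^12, x^15y^11, x^16y^10, x^17y^7, x^19y
Socle dim=8


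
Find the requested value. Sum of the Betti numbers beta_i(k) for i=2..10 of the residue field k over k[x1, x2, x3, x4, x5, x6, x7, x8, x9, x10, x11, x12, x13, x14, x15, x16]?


Koszul resolution: beta_i(k)=C(n,i), n=16
C(16,2)=120, C(16,3)=560, C(16,4)=1820, C(16,5)=4368, C(16,6)=8008, C(16,7)=11440, C(16,8)=12870, C(16,9)=11440, C(16,10)=8008
Sum=58634


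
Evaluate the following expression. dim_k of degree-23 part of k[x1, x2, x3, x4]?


C(d+n-1,n-1)=C(26,3)=2600


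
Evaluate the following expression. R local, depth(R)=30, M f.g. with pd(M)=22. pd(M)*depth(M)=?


pd+depth=30
depth=30-22=8
pd*depth=22*8=176


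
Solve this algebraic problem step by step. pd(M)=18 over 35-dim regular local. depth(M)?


pd+depth=depth(R)=35
depth=35-18=17


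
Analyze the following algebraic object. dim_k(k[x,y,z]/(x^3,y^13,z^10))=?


Basis: x^iy^jz^k, i<3,j<13,k<10
3*13*10=390


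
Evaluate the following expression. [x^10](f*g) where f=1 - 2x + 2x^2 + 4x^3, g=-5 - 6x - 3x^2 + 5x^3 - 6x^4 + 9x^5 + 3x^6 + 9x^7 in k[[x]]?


[x^10] = sum a_i*b_j, i+j=10
  4*9=36
Sum=36


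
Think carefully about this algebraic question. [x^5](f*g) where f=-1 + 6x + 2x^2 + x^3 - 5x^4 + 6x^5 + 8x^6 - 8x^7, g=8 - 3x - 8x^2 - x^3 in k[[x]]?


[x^5] = sum a_i*b_j, i+j=5
  2*-1=-2
  1*-8=-8
  -5*-3=15
  6*8=48
Sum=53


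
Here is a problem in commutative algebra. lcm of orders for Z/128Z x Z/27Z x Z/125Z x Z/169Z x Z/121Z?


Exponent = lcm of the cyclic orders; pairwise coprime => product.
2^7*3^3*5^3*13^2*11^2=128*27*125*169*121=8833968000


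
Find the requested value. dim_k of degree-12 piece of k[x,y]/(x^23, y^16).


k[x,y], I = (x^23, y^16), d = 12
Need i < 23 and d-i < 16.
Range: 0 <= i <= 12.
H(12) = 13


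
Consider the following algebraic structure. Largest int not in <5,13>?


gcd(5,13)=1 => F=ab-a-b=5*13-5-13=65-18=47


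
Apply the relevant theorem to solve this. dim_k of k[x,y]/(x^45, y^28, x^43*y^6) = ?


k[x,y]/I, I = (x^45, y^28, x^43*y^6)
Rect: 45x28=1260. Corner: (45-43)x(28-6)=44.
dim = 1260-44 = 1216


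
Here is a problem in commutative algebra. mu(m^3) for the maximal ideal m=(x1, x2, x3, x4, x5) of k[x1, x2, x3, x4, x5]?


Graded Nakayama: mu(m^d) = dim_k (m^d/m^(d+1)) = #degree-3 monomials in 5 vars
C(n+d-1,d)=C(7,3)=35


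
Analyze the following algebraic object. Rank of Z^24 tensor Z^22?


rank(M(x)N) = rank(M)*rank(N)
24*22 = 528


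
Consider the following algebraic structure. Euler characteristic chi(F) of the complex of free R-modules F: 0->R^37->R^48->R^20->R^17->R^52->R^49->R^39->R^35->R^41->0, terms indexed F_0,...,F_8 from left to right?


chi = sum (-1)^i * rank:
(-1)^0*37=37
(-1)^1*48=-48
(-1)^2*20=20
(-1)^3*17=-17
(-1)^4*52=52
(-1)^5*49=-49
(-1)^6*39=39
(-1)^7*35=-35
(-1)^8*41=41
chi=40


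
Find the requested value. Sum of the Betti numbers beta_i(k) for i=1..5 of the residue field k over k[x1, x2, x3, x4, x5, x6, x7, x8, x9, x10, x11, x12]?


Koszul resolution: beta_i(k)=C(n,i), n=12
C(12,1)=12, C(12,2)=66, C(12,3)=220, C(12,4)=495, C(12,5)=792
Sum=1585


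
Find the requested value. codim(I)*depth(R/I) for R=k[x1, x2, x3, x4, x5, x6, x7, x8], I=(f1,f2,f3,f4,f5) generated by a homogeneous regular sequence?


codim=5, depth=dim(R/I)=8-5=3
Product=5*3=15


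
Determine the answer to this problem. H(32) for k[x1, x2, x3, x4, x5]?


C(d+n-1,n-1)=C(36,4)=58905


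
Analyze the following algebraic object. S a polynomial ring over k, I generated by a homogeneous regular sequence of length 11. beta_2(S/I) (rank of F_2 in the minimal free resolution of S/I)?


Regular sequence => Koszul complex is the minimal free resolution.
Syz_1 minimally generated by Koszul relations f_i*e_j - f_j*e_i (i<j): mu(Syz_1) = beta_2 = C(m,2) = m(m-1)/2
m=11
11*10/2 = 55


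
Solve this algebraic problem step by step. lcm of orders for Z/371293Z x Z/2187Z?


Exponent = lcm of the cyclic orders; pairwise coprime => product.
13^5*3^7=371293*2187=812017791


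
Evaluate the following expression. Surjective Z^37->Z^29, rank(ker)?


rank(ker) = 37-29 = 8


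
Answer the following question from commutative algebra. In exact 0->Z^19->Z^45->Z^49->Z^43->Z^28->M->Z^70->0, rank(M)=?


Alt sum=0:
(-1)^0*19 + (-1)^1*45 + (-1)^2*49 + (-1)^3*43 + (-1)^4*28 + (-1)^5*? + (-1)^6*70=0
rank(M)=78


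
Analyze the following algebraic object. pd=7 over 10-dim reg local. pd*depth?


pd+depth=10
depth=10-7=3
pd*depth=7*3=21


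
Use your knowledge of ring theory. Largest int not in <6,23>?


gcd(6,23)=1 => F=ab-a-b=6*23-6-23=138-29=109


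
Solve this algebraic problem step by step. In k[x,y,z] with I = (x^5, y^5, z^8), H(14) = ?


Need i<5, j<5, k<8 with i+j+k=14.
For each i, j ranges over max(0,14-i-7)..min(4,14-i):
  i=0: j in [7,4] -> 0
  i=1: j in [6,4] -> 0
  i=2: j in [5,4] -> 0
  i=3: j in [4,4] -> 1
  i=4: j in [3,4] -> 2
H(14) = 0+0+0+1+2 = 3


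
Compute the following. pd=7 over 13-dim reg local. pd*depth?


pd+depth=13
depth=13-7=6
pd*depth=7*6=42


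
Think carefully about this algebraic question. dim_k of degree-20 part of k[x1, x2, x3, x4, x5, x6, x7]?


C(d+n-1,n-1)=C(26,6)=230230


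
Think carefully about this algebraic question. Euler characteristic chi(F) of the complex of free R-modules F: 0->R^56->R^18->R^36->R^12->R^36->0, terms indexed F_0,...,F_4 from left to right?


chi = sum (-1)^i * rank:
(-1)^0*56=56
(-1)^1*18=-18
(-1)^2*36=36
(-1)^3*12=-12
(-1)^4*36=36
chi=98


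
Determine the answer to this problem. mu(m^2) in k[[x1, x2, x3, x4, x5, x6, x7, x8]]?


C(n+d-1,d)=C(9,2)=36


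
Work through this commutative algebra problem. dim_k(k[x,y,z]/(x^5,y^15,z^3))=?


Basis: x^iy^jz^k, i<5,j<15,k<3
5*15*3=225


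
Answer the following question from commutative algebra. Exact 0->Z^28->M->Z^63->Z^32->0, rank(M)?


Alt sum=0:
(-1)^0*28 + (-1)^1*? + (-1)^2*63 + (-1)^3*32=0
rank(M)=59


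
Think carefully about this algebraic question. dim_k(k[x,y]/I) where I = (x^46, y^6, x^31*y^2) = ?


k[x,y]/I, I = (x^46, y^6, x^31*y^2)
Rect: 46x6=276. Corner: (46-31)x(6-2)=60.
dim = 276-60 = 216


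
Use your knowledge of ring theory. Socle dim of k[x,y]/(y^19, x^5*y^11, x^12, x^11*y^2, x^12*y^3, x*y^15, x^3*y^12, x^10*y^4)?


Socle = ann(m) = span of standard monomials u with x*u, y*u in I (staircase corners).
Redundant generators: x^12*y^3
Minimal generators: x^12, x^11*y^2, x^10*y^4, x^5*y^11, x^3*y^12, x*y^15, y^19
Corners: y^18, x^2y^14, x^4y^11, x^9y^10, x^10y^3, x^11y
Socle dim=6


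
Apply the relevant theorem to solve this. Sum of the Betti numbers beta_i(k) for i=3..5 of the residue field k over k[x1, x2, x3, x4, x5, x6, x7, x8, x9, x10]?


Koszul resolution: beta_i(k)=C(n,i), n=10
C(10,3)=120, C(10,4)=210, C(10,5)=252
Sum=582


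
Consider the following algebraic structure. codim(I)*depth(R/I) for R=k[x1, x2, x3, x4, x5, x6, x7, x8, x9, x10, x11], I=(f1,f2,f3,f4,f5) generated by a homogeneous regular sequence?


codim=5, depth=dim(R/I)=11-5=6
Product=5*6=30


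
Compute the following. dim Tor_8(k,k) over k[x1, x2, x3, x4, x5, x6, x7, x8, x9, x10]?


Koszul: C(n,i)=C(10,8)=45


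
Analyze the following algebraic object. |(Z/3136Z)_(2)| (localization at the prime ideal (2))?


2-primary part: 3136=2^6*49
Size=2^6=64


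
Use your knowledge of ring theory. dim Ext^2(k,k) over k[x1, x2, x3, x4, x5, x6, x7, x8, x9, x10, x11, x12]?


C(n,i)=C(12,2)=66


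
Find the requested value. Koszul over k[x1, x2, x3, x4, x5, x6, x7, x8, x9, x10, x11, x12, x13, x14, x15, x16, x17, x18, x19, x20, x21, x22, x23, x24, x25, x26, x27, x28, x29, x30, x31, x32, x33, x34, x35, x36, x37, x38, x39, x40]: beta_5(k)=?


C(n,i)=C(40,5)=658008


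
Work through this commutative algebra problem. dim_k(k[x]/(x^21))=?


Basis: 1,x,...,x^20
dim=21


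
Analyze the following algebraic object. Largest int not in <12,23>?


gcd(12,23)=1 => F=ab-a-b=12*23-12-23=276-35=241


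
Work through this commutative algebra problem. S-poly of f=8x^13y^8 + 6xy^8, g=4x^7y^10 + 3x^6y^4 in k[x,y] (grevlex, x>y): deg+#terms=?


LT(f)=8x^13y^8, LT(g)=4x^7y^10
lcm(LM)=x^13y^10
S(f,g) (scaled by 32 to clear denominators) = 4y^2*f - 8x^6*g = -24x^12y^4 + 24xy^10
2 terms, deg 16.
16+2=18


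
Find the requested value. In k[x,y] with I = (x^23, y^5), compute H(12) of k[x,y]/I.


k[x,y], I = (x^23, y^5), d = 12
Need i < 23 and d-i < 5.
Range: 8 <= i <= 12.
H(12) = 5


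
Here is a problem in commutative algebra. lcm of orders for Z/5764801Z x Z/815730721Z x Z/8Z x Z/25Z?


Exponent = lcm of the cyclic orders; pairwise coprime => product.
7^8*13^8*2^3*5^2=5764801*815730721*8*25=940505055230304200


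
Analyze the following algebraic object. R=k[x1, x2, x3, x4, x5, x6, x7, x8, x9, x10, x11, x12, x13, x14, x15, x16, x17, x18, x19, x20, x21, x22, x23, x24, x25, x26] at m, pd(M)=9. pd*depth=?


pd+depth=26
depth=26-9=17
pd*depth=9*17=153


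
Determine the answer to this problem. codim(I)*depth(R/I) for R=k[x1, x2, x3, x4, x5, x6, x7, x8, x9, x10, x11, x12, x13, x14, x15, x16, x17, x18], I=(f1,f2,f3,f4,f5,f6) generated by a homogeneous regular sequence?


codim=6, depth=dim(R/I)=18-6=12
Product=6*12=72


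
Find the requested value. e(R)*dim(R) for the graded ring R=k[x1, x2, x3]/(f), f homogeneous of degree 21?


e(R)=deg(f)=21, dim(R)=3-1=2
e*dim=21*2=42


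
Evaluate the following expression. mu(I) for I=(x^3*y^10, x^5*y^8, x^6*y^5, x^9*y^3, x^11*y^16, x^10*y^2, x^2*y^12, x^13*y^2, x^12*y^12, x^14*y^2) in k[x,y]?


Remove redundant (divisible by others).
x^14*y^2 redundant.
x^11*y^16 redundant.
x^13*y^2 redundant.
x^12*y^12 redundant.
Min: x^10*y^2, x^9*y^3, x^6*y^5, x^5*y^8, x^3*y^10, x^2*y^12
Count=6


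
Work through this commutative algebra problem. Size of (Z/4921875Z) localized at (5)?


5-primary part: 4921875=5^7*63
Size=5^7=78125


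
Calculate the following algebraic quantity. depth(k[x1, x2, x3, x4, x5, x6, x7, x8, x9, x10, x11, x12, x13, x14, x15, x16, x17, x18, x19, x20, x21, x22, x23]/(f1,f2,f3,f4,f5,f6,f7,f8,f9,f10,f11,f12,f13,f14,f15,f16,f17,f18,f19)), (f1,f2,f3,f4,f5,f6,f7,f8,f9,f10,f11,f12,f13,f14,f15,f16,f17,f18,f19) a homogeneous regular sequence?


depth(R)=23
depth(R/I)=23-19=4


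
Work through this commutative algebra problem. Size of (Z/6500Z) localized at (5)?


5-primary part: 6500=5^3*52
Size=5^3=125


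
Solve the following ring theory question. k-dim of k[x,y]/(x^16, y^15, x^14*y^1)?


k[x,y]/I, I = (x^16, y^15, x^14*y^1)
Rect: 16x15=240. Corner: (16-14)x(15-1)=28.
dim = 240-28 = 212


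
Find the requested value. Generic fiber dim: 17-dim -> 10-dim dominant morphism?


dim(fiber)=dim(X)-dim(Y)=17-10=7


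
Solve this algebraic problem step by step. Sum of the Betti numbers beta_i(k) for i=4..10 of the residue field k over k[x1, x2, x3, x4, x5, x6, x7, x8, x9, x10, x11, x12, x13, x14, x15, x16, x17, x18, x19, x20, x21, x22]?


Koszul resolution: beta_i(k)=C(n,i), n=22
C(22,4)=7315, C(22,5)=26334, C(22,6)=74613, C(22,7)=170544, C(22,8)=319770, C(22,9)=497420, C(22,10)=646646
Sum=1742642


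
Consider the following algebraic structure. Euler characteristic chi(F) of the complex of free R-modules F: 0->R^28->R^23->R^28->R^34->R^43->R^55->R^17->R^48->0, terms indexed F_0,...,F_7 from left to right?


chi = sum (-1)^i * rank:
(-1)^0*28=28
(-1)^1*23=-23
(-1)^2*28=28
(-1)^3*34=-34
(-1)^4*43=43
(-1)^5*55=-55
(-1)^6*17=17
(-1)^7*48=-48
chi=-44


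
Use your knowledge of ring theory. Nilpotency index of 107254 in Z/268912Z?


107254^k mod 268912:
k=1: 107254
k=2: 171892
k=3: 35672
k=4: 153664
k=5: 0
First zero at k = 5


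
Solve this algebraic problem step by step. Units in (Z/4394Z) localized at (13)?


Local ring = Z/2197Z.
phi(2197) = 13^2*(13-1) = 2028


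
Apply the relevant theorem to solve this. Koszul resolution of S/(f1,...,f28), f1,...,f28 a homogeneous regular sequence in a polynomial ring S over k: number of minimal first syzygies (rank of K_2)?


Regular sequence => Koszul complex is the minimal free resolution.
Syz_1 minimally generated by Koszul relations f_i*e_j - f_j*e_i (i<j): mu(Syz_1) = beta_2 = C(m,2) = m(m-1)/2
m=28
28*27/2 = 378


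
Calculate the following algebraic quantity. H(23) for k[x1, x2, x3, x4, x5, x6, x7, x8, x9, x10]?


C(d+n-1,n-1)=C(32,9)=28048800


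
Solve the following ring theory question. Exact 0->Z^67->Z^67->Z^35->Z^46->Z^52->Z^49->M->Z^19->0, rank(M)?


Alt sum=0:
(-1)^0*67 + (-1)^1*67 + (-1)^2*35 + (-1)^3*46 + (-1)^4*52 + (-1)^5*49 + (-1)^6*? + (-1)^7*19=0
rank(M)=27


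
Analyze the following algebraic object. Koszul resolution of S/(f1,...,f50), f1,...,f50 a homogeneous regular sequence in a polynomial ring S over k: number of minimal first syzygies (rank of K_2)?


Regular sequence => Koszul complex is the minimal free resolution.
Syz_1 minimally generated by Koszul relations f_i*e_j - f_j*e_i (i<j): mu(Syz_1) = beta_2 = C(m,2) = m(m-1)/2
m=50
50*49/2 = 1225


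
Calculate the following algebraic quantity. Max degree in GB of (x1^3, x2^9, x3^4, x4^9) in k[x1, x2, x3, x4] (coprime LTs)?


Pure powers, coprime LTs => already GB.
Degrees: 3, 9, 4, 9
Max=9


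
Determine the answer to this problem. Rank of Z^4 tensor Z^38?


rank(M(x)N) = rank(M)*rank(N)
4*38 = 152


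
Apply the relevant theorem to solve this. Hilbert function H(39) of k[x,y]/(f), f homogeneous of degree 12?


H(t)=d for t>=d-1.
d=12, t=39
H(39)=12


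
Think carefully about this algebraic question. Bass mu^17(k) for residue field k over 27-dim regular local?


C(n,i)=C(27,17)=8436285


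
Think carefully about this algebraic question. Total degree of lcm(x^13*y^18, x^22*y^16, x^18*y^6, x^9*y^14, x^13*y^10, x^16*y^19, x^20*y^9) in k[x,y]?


lcm = componentwise max:
x: max(13,22,18,9,13,16,20)=22
y: max(18,16,6,14,10,19,9)=19
Total=22+19=41


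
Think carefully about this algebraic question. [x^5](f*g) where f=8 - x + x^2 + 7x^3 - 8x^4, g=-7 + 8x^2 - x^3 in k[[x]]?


[x^5] = sum a_i*b_j, i+j=5
  1*-1=-1
  7*8=56
Sum=55


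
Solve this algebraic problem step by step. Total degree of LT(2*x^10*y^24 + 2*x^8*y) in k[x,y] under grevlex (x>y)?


LT: 2*x^10*y^24
deg_x=10, deg_y=24
Total=10+24=34


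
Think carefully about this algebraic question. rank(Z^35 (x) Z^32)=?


rank(M(x)N) = rank(M)*rank(N)
35*32 = 1120


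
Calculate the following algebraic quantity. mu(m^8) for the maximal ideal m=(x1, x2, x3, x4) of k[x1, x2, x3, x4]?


Graded Nakayama: mu(m^d) = dim_k (m^d/m^(d+1)) = #degree-8 monomials in 4 vars
C(n+d-1,d)=C(11,8)=165


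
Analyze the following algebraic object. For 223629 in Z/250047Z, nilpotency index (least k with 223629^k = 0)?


223629^k mod 250047:
k=1: 223629
k=2: 29547
k=3: 74088
k=4: 111132
k=5: 166698
k=6: 0
First zero at k = 6


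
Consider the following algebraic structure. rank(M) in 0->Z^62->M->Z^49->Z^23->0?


Alt sum=0:
(-1)^0*62 + (-1)^1*? + (-1)^2*49 + (-1)^3*23=0
rank(M)=88


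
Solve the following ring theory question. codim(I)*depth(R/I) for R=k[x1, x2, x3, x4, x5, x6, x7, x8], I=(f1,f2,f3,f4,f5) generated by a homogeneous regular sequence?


codim=5, depth=dim(R/I)=8-5=3
Product=5*3=15


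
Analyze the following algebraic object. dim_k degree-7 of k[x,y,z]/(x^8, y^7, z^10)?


Need i<8, j<7, k<10 with i+j+k=7.
For each i, j ranges over max(0,7-i-9)..min(6,7-i):
  i=0: j in [0,6] -> 7
  i=1: j in [0,6] -> 7
  i=2: j in [0,5] -> 6
  i=3: j in [0,4] -> 5
  i=4: j in [0,3] -> 4
  i=5: j in [0,2] -> 3
  i=6: j in [0,1] -> 2
  i=7: j in [0,0] -> 1
H(7) = 7+7+6+5+4+3+2+1 = 35


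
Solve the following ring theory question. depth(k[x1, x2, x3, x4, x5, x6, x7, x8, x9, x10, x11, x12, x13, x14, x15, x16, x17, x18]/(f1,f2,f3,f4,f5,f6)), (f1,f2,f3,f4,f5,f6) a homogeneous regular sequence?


depth(R)=18
depth(R/I)=18-6=12


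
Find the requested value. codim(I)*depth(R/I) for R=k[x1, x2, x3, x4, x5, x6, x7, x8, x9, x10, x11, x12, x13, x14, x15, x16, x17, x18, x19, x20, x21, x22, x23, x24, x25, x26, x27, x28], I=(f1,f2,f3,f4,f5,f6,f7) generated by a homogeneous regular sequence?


codim=7, depth=dim(R/I)=28-7=21
Product=7*21=147


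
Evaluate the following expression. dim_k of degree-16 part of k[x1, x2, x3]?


C(d+n-1,n-1)=C(18,2)=153


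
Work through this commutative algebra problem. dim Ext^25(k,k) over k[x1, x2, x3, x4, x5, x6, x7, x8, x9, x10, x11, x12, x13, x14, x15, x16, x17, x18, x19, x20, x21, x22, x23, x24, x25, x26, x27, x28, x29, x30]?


C(n,i)=C(30,25)=142506


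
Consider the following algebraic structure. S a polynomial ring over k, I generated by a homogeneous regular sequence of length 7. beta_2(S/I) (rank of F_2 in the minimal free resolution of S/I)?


Regular sequence => Koszul complex is the minimal free resolution.
Syz_1 minimally generated by Koszul relations f_i*e_j - f_j*e_i (i<j): mu(Syz_1) = beta_2 = C(m,2) = m(m-1)/2
m=7
7*6/2 = 21


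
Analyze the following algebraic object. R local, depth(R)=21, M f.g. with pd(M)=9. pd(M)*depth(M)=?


pd+depth=21
depth=21-9=12
pd*depth=9*12=108


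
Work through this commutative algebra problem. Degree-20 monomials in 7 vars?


C(d+n-1,n-1)=C(26,6)=230230


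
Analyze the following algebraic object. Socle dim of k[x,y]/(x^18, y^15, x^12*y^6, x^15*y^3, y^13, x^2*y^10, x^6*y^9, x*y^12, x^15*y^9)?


Socle = ann(m) = span of standard monomials u with x*u, y*u in I (staircase corners).
Redundant generators: y^15, x^15*y^9
Minimal generators: x^18, x^15*y^3, x^12*y^6, x^6*y^9, x^2*y^10, x*y^12, y^13
Corners: y^12, xy^11, x^5y^9, x^11y^8, x^14y^5, x^17y^2
Socle dim=6


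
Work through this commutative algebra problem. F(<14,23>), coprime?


gcd(14,23)=1 => F=ab-a-b=14*23-14-23=322-37=285


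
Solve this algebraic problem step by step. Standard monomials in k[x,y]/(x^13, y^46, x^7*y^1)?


k[x,y]/I, I = (x^13, y^46, x^7*y^1)
Rect: 13x46=598. Corner: (13-7)x(46-1)=270.
dim = 598-270 = 328


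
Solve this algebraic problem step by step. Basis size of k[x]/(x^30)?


Basis: 1,x,...,x^29
dim=30


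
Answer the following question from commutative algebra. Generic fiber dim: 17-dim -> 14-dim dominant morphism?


dim(fiber)=dim(X)-dim(Y)=17-14=3


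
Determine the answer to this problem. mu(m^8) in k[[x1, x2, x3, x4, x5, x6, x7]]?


C(n+d-1,d)=C(14,8)=3003


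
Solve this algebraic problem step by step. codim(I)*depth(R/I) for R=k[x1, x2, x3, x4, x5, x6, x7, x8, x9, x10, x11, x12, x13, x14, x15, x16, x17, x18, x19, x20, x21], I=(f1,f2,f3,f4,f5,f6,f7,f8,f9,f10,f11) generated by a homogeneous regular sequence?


codim=11, depth=dim(R/I)=21-11=10
Product=11*10=110


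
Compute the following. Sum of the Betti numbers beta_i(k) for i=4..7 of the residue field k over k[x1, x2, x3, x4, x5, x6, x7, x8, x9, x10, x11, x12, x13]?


Koszul resolution: beta_i(k)=C(n,i), n=13
C(13,4)=715, C(13,5)=1287, C(13,6)=1716, C(13,7)=1716
Sum=5434


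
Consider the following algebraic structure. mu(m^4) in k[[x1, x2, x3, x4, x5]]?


C(n+d-1,d)=C(8,4)=70


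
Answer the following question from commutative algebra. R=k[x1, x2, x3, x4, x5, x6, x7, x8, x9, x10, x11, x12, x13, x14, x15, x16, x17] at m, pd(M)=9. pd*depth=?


pd+depth=17
depth=17-9=8
pd*depth=9*8=72


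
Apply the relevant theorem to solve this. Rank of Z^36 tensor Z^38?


rank(M(x)N) = rank(M)*rank(N)
36*38 = 1368


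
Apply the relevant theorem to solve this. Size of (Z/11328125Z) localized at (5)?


5-primary part: 11328125=5^8*29
Size=5^8=390625


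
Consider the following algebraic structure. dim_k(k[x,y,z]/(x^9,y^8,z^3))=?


Basis: x^iy^jz^k, i<9,j<8,k<3
9*8*3=216


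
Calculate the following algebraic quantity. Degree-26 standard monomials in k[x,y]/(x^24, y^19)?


k[x,y], I = (x^24, y^19), d = 26
Need i < 24 and d-i < 19.
Range: 8 <= i <= 23.
H(26) = 16


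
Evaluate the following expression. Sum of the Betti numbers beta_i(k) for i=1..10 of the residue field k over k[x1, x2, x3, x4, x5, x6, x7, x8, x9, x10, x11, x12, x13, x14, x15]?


Koszul resolution: beta_i(k)=C(n,i), n=15
C(15,1)=15, C(15,2)=105, C(15,3)=455, C(15,4)=1365, C(15,5)=3003, C(15,6)=5005, C(15,7)=6435, C(15,8)=6435, C(15,9)=5005, C(15,10)=3003
Sum=30826


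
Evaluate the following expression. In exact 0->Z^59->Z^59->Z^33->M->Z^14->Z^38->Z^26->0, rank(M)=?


Alt sum=0:
(-1)^0*59 + (-1)^1*59 + (-1)^2*33 + (-1)^3*? + (-1)^4*14 + (-1)^5*38 + (-1)^6*26=0
rank(M)=35


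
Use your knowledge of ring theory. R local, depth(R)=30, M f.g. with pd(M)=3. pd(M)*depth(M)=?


pd+depth=30
depth=30-3=27
pd*depth=3*27=81


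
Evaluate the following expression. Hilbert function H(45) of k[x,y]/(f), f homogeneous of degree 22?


H(t)=d for t>=d-1.
d=22, t=45
H(45)=22


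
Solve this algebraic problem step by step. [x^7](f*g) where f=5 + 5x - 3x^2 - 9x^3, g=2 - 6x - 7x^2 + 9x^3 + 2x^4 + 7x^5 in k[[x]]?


[x^7] = sum a_i*b_j, i+j=7
  -3*7=-21
  -9*2=-18
Sum=-39


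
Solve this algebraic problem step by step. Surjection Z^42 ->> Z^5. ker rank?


rank(ker) = 42-5 = 37


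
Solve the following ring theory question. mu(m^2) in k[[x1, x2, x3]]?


C(n+d-1,d)=C(4,2)=6


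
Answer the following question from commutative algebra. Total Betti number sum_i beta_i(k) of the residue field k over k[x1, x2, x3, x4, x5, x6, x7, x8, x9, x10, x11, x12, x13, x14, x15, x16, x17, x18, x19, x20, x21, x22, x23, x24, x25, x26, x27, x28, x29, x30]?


Koszul resolution: beta_i(k)=C(n,i), n=30
sum_i C(30,i) = 2^30 = 1073741824


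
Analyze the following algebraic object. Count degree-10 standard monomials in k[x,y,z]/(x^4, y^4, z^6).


Need i<4, j<4, k<6 with i+j+k=10.
For each i, j ranges over max(0,10-i-5)..min(3,10-i):
  i=0: j in [5,3] -> 0
  i=1: j in [4,3] -> 0
  i=2: j in [3,3] -> 1
  i=3: j in [2,3] -> 2
H(10) = 0+0+1+2 = 3


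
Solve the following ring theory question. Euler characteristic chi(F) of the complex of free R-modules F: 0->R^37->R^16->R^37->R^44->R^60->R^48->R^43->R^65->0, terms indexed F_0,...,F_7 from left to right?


chi = sum (-1)^i * rank:
(-1)^0*37=37
(-1)^1*16=-16
(-1)^2*37=37
(-1)^3*44=-44
(-1)^4*60=60
(-1)^5*48=-48
(-1)^6*43=43
(-1)^7*65=-65
chi=4


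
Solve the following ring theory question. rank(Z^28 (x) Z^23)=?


rank(M(x)N) = rank(M)*rank(N)
28*23 = 644


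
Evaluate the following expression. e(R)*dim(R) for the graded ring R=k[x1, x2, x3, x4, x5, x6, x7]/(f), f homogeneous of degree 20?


e(R)=deg(f)=20, dim(R)=7-1=6
e*dim=20*6=120


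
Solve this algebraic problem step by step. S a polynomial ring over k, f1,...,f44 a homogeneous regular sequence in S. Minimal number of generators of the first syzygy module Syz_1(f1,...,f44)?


Regular sequence => Koszul complex is the minimal free resolution.
Syz_1 minimally generated by Koszul relations f_i*e_j - f_j*e_i (i<j): mu(Syz_1) = beta_2 = C(m,2) = m(m-1)/2
m=44
44*43/2 = 946


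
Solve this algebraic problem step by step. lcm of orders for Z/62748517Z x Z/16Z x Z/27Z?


Exponent = lcm of the cyclic orders; pairwise coprime => product.
13^7*2^4*3^3=62748517*16*27=27107359344


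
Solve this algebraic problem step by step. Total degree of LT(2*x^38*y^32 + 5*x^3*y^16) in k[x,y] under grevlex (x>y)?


LT: 2*x^38*y^32
deg_x=38, deg_y=32
Total=38+32=70


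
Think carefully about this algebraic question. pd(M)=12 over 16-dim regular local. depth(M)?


pd+depth=depth(R)=16
depth=16-12=4


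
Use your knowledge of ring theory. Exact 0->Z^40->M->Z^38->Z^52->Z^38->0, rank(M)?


Alt sum=0:
(-1)^0*40 + (-1)^1*? + (-1)^2*38 + (-1)^3*52 + (-1)^4*38=0
rank(M)=64


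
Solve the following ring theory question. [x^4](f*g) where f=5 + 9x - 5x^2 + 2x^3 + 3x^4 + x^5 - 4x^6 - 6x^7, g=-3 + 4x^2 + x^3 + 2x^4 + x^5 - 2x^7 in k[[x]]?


[x^4] = sum a_i*b_j, i+j=4
  5*2=10
  9*1=9
  -5*4=-20
  3*-3=-9
Sum=-10


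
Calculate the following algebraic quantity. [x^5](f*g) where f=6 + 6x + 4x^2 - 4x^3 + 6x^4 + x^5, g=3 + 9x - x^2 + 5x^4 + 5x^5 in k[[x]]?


[x^5] = sum a_i*b_j, i+j=5
  6*5=30
  6*5=30
  -4*-1=4
  6*9=54
  1*3=3
Sum=121


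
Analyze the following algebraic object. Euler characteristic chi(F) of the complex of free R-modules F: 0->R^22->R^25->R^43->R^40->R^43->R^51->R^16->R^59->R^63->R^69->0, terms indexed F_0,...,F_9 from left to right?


chi = sum (-1)^i * rank:
(-1)^0*22=22
(-1)^1*25=-25
(-1)^2*43=43
(-1)^3*40=-40
(-1)^4*43=43
(-1)^5*51=-51
(-1)^6*16=16
(-1)^7*59=-59
(-1)^8*63=63
(-1)^9*69=-69
chi=-57


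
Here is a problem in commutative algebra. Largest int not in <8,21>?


gcd(8,21)=1 => F=ab-a-b=8*21-8-21=168-29=139


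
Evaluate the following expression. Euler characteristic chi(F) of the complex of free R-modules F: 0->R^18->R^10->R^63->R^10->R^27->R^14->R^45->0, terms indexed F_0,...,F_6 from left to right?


chi = sum (-1)^i * rank:
(-1)^0*18=18
(-1)^1*10=-10
(-1)^2*63=63
(-1)^3*10=-10
(-1)^4*27=27
(-1)^5*14=-14
(-1)^6*45=45
chi=119


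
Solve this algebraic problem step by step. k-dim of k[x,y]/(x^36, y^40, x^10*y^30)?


k[x,y]/I, I = (x^36, y^40, x^10*y^30)
Rect: 36x40=1440. Corner: (36-10)x(40-30)=260.
dim = 1440-260 = 1180


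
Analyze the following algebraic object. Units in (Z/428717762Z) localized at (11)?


Local ring = Z/214358881Z.
phi(214358881) = 11^7*(11-1) = 194871710


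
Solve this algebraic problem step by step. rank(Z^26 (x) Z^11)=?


rank(M(x)N) = rank(M)*rank(N)
26*11 = 286


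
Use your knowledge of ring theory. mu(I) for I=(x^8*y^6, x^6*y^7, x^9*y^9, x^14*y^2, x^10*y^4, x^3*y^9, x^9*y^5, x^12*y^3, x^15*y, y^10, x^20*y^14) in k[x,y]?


Remove redundant (divisible by others).
x^20*y^14 redundant.
x^9*y^9 redundant.
Min: x^15*y, x^14*y^2, x^12*y^3, x^10*y^4, x^9*y^5, x^8*y^6, x^6*y^7, x^3*y^9, y^10
Count=9


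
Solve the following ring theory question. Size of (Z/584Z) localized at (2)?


2-primary part: 584=2^3*73
Size=2^3=8


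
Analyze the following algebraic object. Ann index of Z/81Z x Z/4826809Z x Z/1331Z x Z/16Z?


Exponent = lcm of the cyclic orders; pairwise coprime => product.
3^4*13^6*11^3*2^4=81*4826809*1331*16=8326129681584


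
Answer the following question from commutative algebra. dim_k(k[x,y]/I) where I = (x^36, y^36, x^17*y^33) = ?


k[x,y]/I, I = (x^36, y^36, x^17*y^33)
Rect: 36x36=1296. Corner: (36-17)x(36-33)=57.
dim = 1296-57 = 1239


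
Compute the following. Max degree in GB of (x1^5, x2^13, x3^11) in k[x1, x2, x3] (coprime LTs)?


Pure powers, coprime LTs => already GB.
Degrees: 5, 13, 11
Max=13


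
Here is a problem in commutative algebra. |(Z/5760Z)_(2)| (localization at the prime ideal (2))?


2-primary part: 5760=2^7*45
Size=2^7=128


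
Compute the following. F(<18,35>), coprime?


gcd(18,35)=1 => F=ab-a-b=18*35-18-35=630-53=577


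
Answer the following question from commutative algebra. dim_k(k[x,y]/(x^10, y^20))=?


Basis: x^i*y^j, i<10, j<20
10*20=200


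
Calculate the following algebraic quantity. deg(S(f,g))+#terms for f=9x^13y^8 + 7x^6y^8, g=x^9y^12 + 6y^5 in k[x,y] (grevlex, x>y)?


LT(f)=9x^13y^8, LT(g)=x^9y^12
lcm(LM)=x^13y^12
S(f,g) (scaled by 9 to clear denominators) = y^4*f - 9x^4*g = 7x^6y^12 - 54x^4y^5
2 terms, deg 18.
18+2=20


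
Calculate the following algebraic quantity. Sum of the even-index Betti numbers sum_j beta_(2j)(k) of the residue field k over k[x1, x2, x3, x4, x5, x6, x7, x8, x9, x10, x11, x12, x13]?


Koszul resolution: beta_i(k)=C(n,i), n=13
sum_even C(13,i) = 2^(n-1) = 2^12 = 4096


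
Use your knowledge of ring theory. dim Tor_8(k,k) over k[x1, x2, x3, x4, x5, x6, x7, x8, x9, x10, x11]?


Koszul: C(n,i)=C(11,8)=165


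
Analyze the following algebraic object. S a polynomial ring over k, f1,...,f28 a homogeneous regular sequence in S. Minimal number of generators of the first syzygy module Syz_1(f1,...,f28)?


Regular sequence => Koszul complex is the minimal free resolution.
Syz_1 minimally generated by Koszul relations f_i*e_j - f_j*e_i (i<j): mu(Syz_1) = beta_2 = C(m,2) = m(m-1)/2
m=28
28*27/2 = 378


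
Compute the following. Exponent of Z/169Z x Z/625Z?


Exponent = lcm of the cyclic orders; pairwise coprime => product.
13^2*5^4=169*625=105625


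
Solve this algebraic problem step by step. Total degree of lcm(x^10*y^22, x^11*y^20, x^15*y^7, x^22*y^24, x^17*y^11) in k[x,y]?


lcm = componentwise max:
x: max(10,11,15,22,17)=22
y: max(22,20,7,24,11)=24
Total=22+24=46


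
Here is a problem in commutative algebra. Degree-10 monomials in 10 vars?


C(d+n-1,n-1)=C(19,9)=92378


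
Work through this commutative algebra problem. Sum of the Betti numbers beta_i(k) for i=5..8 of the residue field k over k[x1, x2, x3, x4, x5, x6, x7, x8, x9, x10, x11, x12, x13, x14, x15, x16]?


Koszul resolution: beta_i(k)=C(n,i), n=16
C(16,5)=4368, C(16,6)=8008, C(16,7)=11440, C(16,8)=12870
Sum=36686


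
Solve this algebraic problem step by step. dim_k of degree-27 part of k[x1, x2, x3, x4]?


C(d+n-1,n-1)=C(30,3)=4060


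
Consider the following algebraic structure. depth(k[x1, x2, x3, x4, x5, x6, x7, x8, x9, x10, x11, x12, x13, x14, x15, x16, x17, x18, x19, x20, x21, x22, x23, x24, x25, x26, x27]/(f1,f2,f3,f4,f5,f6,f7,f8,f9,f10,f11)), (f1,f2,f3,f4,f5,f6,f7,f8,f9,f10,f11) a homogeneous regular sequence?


depth(R)=27
depth(R/I)=27-11=16


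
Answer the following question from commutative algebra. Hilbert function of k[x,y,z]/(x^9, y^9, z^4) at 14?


Need i<9, j<9, k<4 with i+j+k=14.
For each i, j ranges over max(0,14-i-3)..min(8,14-i):
  i=0: j in [11,8] -> 0
  i=1: j in [10,8] -> 0
  i=2: j in [9,8] -> 0
  i=3: j in [8,8] -> 1
  i=4: j in [7,8] -> 2
  i=5: j in [6,8] -> 3
  i=6: j in [5,8] -> 4
  i=7: j in [4,7] -> 4
  i=8: j in [3,6] -> 4
H(14) = 0+0+0+1+2+3+4+4+4 = 18


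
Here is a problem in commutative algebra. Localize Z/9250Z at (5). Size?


5-primary part: 9250=5^3*74
Size=5^3=125


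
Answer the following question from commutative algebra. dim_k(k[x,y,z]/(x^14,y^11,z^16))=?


Basis: x^iy^jz^k, i<14,j<11,k<16
14*11*16=2464


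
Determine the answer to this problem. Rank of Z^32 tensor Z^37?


rank(M(x)N) = rank(M)*rank(N)
32*37 = 1184


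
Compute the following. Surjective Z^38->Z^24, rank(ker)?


rank(ker) = 38-24 = 14


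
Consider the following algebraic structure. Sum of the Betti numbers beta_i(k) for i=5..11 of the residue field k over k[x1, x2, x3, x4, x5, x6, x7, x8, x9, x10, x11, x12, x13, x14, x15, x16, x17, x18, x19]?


Koszul resolution: beta_i(k)=C(n,i), n=19
C(19,5)=11628, C(19,6)=27132, C(19,7)=50388, C(19,8)=75582, C(19,9)=92378, C(19,10)=92378, C(19,11)=75582
Sum=425068


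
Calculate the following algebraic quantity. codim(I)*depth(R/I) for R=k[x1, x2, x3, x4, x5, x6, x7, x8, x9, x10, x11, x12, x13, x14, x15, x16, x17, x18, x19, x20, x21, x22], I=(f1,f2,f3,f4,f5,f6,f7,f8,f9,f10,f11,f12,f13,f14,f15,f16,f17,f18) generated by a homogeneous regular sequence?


codim=18, depth=dim(R/I)=22-18=4
Product=18*4=72


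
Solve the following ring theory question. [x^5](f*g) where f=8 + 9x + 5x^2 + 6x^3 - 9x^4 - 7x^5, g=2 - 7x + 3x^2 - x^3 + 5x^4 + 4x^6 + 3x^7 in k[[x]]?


[x^5] = sum a_i*b_j, i+j=5
  9*5=45
  5*-1=-5
  6*3=18
  -9*-7=63
  -7*2=-14
Sum=107


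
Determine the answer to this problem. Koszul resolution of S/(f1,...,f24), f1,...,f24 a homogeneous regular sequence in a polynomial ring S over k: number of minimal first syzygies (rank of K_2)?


Regular sequence => Koszul complex is the minimal free resolution.
Syz_1 minimally generated by Koszul relations f_i*e_j - f_j*e_i (i<j): mu(Syz_1) = beta_2 = C(m,2) = m(m-1)/2
m=24
24*23/2 = 276


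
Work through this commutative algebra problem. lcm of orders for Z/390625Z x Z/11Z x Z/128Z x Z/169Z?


Exponent = lcm of the cyclic orders; pairwise coprime => product.
5^8*11^1*2^7*13^2=390625*11*128*169=92950000000


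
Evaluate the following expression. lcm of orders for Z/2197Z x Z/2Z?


Exponent = lcm of the cyclic orders; pairwise coprime => product.
13^3*2^1=2197*2=4394


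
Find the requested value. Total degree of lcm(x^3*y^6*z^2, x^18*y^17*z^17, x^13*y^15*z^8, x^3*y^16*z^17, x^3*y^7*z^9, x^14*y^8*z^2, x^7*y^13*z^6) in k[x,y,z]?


lcm = componentwise max:
x: max(3,18,13,3,3,14,7)=18
y: max(6,17,15,16,7,8,13)=17
z: max(2,17,8,17,9,2,6)=17
Total=18+17+17=52


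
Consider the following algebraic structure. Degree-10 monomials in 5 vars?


C(d+n-1,n-1)=C(14,4)=1001


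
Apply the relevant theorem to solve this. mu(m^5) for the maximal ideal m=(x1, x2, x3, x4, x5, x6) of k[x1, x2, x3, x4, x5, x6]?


Graded Nakayama: mu(m^d) = dim_k (m^d/m^(d+1)) = #degree-5 monomials in 6 vars
C(n+d-1,d)=C(10,5)=252


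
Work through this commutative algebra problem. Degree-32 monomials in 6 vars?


C(d+n-1,n-1)=C(37,5)=435897


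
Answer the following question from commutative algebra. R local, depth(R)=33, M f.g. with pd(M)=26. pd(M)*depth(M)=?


pd+depth=33
depth=33-26=7
pd*depth=26*7=182


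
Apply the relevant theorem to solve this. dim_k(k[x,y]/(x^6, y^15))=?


Basis: x^i*y^j, i<6, j<15
6*15=90


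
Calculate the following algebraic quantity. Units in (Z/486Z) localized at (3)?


Local ring = Z/243Z.
phi(243) = 3^4*(3-1) = 162


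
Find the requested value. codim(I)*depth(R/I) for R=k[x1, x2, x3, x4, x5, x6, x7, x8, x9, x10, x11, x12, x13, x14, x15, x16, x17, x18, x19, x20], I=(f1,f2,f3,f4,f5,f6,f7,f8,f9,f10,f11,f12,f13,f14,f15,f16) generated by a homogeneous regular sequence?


codim=16, depth=dim(R/I)=20-16=4
Product=16*4=64


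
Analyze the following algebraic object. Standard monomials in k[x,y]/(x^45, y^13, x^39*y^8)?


k[x,y]/I, I = (x^45, y^13, x^39*y^8)
Rect: 45x13=585. Corner: (45-39)x(13-8)=30.
dim = 585-30 = 555


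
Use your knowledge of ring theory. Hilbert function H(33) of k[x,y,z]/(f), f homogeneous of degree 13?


C(35,2)-C(22,2)=595-231=364


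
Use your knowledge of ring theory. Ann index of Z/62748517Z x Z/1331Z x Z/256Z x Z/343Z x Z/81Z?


Exponent = lcm of the cyclic orders; pairwise coprime => product.
13^7*11^3*2^8*7^3*3^4=62748517*1331*256*343*81=594019396002928896


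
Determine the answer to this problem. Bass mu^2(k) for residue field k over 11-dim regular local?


C(n,i)=C(11,2)=55


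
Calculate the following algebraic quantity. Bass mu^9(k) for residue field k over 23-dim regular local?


C(n,i)=C(23,9)=817190


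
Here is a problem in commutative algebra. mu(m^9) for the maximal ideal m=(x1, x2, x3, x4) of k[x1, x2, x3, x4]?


Graded Nakayama: mu(m^d) = dim_k (m^d/m^(d+1)) = #degree-9 monomials in 4 vars
C(n+d-1,d)=C(12,9)=220


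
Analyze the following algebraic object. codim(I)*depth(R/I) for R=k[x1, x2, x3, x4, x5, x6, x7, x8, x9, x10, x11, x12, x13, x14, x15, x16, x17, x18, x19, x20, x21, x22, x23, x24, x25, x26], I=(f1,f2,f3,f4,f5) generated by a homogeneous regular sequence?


codim=5, depth=dim(R/I)=26-5=21
Product=5*21=105


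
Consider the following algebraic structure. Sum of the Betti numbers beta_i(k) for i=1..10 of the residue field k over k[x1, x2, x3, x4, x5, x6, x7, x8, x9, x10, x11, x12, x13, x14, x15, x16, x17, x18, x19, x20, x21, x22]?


Koszul resolution: beta_i(k)=C(n,i), n=22
C(22,1)=22, C(22,2)=231, C(22,3)=1540, C(22,4)=7315, C(22,5)=26334, C(22,6)=74613, C(22,7)=170544, C(22,8)=319770, C(22,9)=497420, C(22,10)=646646
Sum=1744435


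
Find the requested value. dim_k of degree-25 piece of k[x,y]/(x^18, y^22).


k[x,y], I = (x^18, y^22), d = 25
Need i < 18 and d-i < 22.
Range: 4 <= i <= 17.
H(25) = 14


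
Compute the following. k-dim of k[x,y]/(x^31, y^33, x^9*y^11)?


k[x,y]/I, I = (x^31, y^33, x^9*y^11)
Rect: 31x33=1023. Corner: (31-9)x(33-11)=484.
dim = 1023-484 = 539


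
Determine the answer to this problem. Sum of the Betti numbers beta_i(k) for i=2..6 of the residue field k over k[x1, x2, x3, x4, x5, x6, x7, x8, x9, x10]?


Koszul resolution: beta_i(k)=C(n,i), n=10
C(10,2)=45, C(10,3)=120, C(10,4)=210, C(10,5)=252, C(10,6)=210
Sum=837


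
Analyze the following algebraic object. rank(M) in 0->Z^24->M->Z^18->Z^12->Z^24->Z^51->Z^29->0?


Alt sum=0:
(-1)^0*24 + (-1)^1*? + (-1)^2*18 + (-1)^3*12 + (-1)^4*24 + (-1)^5*51 + (-1)^6*29=0
rank(M)=32


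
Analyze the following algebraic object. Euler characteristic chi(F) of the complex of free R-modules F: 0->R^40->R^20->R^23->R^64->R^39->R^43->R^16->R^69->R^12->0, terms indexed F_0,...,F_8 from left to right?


chi = sum (-1)^i * rank:
(-1)^0*40=40
(-1)^1*20=-20
(-1)^2*23=23
(-1)^3*64=-64
(-1)^4*39=39
(-1)^5*43=-43
(-1)^6*16=16
(-1)^7*69=-69
(-1)^8*12=12
chi=-66


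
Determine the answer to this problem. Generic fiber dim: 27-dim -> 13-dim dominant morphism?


dim(fiber)=dim(X)-dim(Y)=27-13=14


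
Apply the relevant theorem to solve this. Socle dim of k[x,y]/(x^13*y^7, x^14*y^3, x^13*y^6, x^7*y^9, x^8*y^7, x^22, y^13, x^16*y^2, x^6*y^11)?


Socle = ann(m) = span of standard monomials u with x*u, y*u in I (staircase corners).
Redundant generators: x^13*y^7
Minimal generators: x^22, x^16*y^2, x^14*y^3, x^13*y^6, x^8*y^7, x^7*y^9, x^6*y^11, y^13
Corners: x^5y^12, x^6y^10, x^7y^8, x^12y^6, x^13y^5, x^15y^2, x^21y
Socle dim=7


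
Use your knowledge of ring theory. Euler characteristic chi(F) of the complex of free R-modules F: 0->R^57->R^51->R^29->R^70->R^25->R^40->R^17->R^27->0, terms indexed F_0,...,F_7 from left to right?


chi = sum (-1)^i * rank:
(-1)^0*57=57
(-1)^1*51=-51
(-1)^2*29=29
(-1)^3*70=-70
(-1)^4*25=25
(-1)^5*40=-40
(-1)^6*17=17
(-1)^7*27=-27
chi=-60


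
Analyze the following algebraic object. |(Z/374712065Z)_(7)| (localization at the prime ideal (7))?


7-primary part: 374712065=7^8*65
Size=7^8=5764801


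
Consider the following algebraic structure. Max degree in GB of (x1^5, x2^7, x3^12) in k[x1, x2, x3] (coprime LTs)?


Pure powers, coprime LTs => already GB.
Degrees: 5, 7, 12
Max=12


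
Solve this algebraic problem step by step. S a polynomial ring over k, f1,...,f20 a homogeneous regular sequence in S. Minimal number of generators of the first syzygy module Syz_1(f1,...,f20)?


Regular sequence => Koszul complex is the minimal free resolution.
Syz_1 minimally generated by Koszul relations f_i*e_j - f_j*e_i (i<j): mu(Syz_1) = beta_2 = C(m,2) = m(m-1)/2
m=20
20*19/2 = 190


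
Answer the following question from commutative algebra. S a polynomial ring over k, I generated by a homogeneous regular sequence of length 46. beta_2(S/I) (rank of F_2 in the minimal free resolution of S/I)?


Regular sequence => Koszul complex is the minimal free resolution.
Syz_1 minimally generated by Koszul relations f_i*e_j - f_j*e_i (i<j): mu(Syz_1) = beta_2 = C(m,2) = m(m-1)/2
m=46
46*45/2 = 1035
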